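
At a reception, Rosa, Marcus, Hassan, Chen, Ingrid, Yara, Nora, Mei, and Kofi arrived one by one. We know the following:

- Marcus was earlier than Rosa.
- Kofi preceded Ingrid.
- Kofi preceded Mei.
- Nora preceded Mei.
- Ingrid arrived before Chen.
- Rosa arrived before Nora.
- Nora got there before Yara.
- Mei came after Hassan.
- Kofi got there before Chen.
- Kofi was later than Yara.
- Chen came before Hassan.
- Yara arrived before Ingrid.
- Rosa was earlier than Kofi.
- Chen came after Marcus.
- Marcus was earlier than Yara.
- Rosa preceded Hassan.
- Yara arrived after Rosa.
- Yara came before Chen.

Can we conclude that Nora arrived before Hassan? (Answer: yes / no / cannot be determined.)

Chain the constraints: Nora → Yara → Chen → Hassan. Each link is directly stated, so Nora comes before Hassan.

yes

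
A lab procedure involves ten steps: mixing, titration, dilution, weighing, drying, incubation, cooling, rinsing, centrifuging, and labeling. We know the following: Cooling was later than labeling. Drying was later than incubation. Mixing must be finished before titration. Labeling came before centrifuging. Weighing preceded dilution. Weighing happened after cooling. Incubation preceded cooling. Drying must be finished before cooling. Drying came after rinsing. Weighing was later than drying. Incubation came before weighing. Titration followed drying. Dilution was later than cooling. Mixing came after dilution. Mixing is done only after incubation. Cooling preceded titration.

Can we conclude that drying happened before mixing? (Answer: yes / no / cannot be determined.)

Chain the constraints: drying → cooling → dilution → mixing. Each link is directly stated, so drying comes before mixing.

yes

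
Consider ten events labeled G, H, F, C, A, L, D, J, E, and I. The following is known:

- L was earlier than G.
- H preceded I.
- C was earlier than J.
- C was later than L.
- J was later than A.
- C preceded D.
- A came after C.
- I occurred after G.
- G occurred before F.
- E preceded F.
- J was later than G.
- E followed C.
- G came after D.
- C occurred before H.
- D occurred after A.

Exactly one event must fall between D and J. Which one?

Tracing the constraints gives D → G → J, so G sits after D and before J.
No other event is forced both after D and before J.

G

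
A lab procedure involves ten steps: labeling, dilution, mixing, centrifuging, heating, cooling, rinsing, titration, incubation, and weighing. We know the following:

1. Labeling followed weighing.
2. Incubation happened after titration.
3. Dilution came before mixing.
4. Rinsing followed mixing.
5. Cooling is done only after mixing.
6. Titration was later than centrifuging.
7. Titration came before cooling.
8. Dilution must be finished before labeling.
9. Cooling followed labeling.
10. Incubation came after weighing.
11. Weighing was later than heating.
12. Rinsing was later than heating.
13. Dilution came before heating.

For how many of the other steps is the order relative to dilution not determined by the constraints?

Forced after dilution: cooling, heating, incubation, labeling, mixing, rinsing, and weighing.
That leaves centrifuging and titration with no forced order relative to dilution — 2.

2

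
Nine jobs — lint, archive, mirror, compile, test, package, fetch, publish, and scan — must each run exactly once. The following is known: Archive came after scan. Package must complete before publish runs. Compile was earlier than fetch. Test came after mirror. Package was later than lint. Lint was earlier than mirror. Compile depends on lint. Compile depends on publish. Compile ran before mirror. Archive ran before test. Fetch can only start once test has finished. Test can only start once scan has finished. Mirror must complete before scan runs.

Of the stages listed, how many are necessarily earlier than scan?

Directly stated before scan: mirror.
Compile reaches scan via compile → mirror → scan.
Lint reaches scan via lint → mirror → scan.
Package reaches scan via package → publish → compile → mirror → scan.
Likewise publish reaches scan by chaining the stated constraints.
No chain forces fetch (or any of the others) ahead of scan.
That's compile, lint, mirror, package, and publish — 5 in all.

5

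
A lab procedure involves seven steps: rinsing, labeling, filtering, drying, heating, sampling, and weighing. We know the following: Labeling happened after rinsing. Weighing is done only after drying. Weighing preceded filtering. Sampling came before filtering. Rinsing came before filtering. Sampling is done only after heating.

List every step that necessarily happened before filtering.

Directly stated before filtering: rinsing, sampling, and weighing.
Drying reaches filtering via drying → weighing → filtering.
Heating reaches filtering via heating → sampling → filtering.

drying, heating, rinsing, sampling, weighing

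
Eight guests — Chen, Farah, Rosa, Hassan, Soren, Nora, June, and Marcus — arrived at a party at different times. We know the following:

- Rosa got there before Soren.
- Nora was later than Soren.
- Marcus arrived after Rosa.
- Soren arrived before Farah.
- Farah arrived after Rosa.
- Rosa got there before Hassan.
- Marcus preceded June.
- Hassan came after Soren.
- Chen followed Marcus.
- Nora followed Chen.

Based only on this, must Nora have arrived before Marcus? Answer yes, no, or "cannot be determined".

no

Tracing the constraints gives Marcus → Chen → Nora, so Marcus must come before Nora.
That means Nora cannot be before Marcus.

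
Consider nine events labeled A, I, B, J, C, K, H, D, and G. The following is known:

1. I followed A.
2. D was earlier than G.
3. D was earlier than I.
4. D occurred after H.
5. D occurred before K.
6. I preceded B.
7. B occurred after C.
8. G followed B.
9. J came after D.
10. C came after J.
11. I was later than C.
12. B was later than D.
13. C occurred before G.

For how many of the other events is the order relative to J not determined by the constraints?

Forced before J: D and H; forced after J: B, C, G, and I.
That leaves A and K with no forced order relative to J — 2.

2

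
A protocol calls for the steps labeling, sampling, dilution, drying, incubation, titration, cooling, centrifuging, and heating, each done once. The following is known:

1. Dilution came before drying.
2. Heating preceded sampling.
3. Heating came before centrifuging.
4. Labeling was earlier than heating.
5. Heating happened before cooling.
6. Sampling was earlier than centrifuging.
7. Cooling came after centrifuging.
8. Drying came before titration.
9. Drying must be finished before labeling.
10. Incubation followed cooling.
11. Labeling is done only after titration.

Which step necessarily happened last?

incubation

Every other step has a chain of constraints placing it before incubation, so incubation is last.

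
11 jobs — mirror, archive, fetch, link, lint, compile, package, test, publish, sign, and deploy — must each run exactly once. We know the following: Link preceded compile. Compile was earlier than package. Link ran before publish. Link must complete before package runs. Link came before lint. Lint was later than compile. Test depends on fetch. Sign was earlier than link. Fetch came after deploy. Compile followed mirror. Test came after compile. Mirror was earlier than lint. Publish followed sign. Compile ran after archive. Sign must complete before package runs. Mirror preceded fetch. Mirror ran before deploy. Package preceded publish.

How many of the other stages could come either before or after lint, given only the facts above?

5

Forced before lint: archive, compile, link, mirror, and sign.
That leaves deploy, fetch, package, publish, and test with no forced order relative to lint — 5.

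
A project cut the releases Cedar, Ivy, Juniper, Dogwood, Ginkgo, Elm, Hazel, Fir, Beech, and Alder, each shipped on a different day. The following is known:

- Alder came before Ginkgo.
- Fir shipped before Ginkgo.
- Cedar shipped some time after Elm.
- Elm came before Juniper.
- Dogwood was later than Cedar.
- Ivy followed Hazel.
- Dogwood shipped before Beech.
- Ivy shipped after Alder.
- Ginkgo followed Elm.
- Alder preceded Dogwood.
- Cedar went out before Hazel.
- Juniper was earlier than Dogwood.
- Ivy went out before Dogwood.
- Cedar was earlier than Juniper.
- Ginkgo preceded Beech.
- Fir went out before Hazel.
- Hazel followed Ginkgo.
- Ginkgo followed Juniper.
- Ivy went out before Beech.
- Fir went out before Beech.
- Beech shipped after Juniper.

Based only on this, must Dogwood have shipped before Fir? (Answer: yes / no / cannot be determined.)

Tracing the constraints gives Fir → Hazel → Ivy → Dogwood, so Fir must come before Dogwood.
That means Dogwood cannot be before Fir.

no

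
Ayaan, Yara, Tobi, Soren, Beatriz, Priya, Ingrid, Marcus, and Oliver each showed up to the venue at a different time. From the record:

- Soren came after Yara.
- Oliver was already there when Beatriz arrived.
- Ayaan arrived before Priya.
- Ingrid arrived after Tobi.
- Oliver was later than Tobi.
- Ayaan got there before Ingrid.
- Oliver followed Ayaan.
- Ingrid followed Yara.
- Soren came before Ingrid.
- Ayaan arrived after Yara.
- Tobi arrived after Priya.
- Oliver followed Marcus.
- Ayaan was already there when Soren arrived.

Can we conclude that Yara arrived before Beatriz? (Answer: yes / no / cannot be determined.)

yes

Chain the constraints: Yara → Ayaan → Oliver → Beatriz. Each link is directly stated, so Yara comes before Beatriz.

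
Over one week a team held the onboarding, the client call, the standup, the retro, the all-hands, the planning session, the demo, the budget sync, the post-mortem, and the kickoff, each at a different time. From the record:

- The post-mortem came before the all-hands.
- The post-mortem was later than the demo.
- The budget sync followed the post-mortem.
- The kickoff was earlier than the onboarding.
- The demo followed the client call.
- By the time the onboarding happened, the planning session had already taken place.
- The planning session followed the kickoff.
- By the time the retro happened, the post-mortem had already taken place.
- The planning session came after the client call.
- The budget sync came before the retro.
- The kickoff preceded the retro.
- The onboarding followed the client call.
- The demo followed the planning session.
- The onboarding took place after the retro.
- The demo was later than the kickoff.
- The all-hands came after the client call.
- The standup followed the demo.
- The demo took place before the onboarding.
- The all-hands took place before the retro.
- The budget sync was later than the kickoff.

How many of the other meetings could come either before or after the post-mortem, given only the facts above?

1

Forced before the post-mortem: the client call, the demo, the kickoff, and the planning session; forced after the post-mortem: the all-hands, the budget sync, the onboarding, and the retro.
That leaves the standup with no forced order relative to the post-mortem — 1.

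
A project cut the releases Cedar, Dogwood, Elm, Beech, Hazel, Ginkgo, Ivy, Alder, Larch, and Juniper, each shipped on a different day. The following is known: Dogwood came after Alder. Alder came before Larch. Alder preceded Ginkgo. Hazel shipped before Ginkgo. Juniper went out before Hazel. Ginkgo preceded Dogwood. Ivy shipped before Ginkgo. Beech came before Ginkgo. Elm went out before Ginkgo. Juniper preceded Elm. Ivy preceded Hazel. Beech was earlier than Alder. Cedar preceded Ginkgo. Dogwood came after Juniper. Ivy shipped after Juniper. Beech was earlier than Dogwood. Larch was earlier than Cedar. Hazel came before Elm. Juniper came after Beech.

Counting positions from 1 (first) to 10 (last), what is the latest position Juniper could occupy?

Juniper must come before Dogwood, Elm, Ginkgo, Hazel, and Ivy — 5 releases forced after it.
Everything else can be placed before Juniper in some valid order, so Juniper can sit as late as position 10 − 5 = 5.

5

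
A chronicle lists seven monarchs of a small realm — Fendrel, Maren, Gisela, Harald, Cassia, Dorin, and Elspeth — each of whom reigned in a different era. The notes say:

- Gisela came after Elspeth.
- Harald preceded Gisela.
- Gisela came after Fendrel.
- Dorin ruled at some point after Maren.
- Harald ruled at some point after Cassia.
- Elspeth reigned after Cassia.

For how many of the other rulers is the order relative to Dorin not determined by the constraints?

5

Forced before Dorin: Maren.
That leaves Cassia, Elspeth, Fendrel, Gisela, and Harald with no forced order relative to Dorin — 5.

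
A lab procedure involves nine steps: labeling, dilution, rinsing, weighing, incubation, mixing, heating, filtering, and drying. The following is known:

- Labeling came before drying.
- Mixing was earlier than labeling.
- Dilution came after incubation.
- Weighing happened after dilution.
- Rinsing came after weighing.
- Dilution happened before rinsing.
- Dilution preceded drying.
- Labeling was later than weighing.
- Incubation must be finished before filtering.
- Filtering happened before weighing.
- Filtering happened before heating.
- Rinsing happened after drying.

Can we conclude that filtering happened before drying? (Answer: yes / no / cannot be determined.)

Chain the constraints: filtering → weighing → labeling → drying. Each link is directly stated, so filtering comes before drying.

yes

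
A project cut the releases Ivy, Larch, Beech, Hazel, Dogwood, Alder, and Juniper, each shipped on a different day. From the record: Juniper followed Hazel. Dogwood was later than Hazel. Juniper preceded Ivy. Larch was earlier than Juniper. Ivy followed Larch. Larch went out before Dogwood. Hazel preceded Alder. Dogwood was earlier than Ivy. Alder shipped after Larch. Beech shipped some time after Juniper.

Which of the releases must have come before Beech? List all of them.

Directly stated before Beech: Juniper.
Hazel reaches Beech via Hazel → Juniper → Beech.
Larch reaches Beech via Larch → Juniper → Beech.
No chain forces Ivy (or any of the others) ahead of Beech.

Hazel, Juniper, Larch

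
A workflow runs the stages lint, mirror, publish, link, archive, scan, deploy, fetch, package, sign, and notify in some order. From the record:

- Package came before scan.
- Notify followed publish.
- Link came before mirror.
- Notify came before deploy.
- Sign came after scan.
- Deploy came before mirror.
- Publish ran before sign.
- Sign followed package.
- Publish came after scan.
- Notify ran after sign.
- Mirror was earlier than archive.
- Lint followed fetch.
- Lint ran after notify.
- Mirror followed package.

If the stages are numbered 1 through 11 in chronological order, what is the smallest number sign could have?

4

Package, publish, and scan must all come before sign — 3 forced predecessors.
Nothing else is forced ahead of sign, so its earliest slot is position 3 + 1 = 4.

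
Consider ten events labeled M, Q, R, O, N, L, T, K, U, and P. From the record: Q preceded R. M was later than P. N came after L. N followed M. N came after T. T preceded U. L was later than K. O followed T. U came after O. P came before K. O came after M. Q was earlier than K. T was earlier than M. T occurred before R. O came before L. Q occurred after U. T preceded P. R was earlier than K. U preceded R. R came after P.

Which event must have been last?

Every other event has a chain of constraints placing it before N, so N is last.

N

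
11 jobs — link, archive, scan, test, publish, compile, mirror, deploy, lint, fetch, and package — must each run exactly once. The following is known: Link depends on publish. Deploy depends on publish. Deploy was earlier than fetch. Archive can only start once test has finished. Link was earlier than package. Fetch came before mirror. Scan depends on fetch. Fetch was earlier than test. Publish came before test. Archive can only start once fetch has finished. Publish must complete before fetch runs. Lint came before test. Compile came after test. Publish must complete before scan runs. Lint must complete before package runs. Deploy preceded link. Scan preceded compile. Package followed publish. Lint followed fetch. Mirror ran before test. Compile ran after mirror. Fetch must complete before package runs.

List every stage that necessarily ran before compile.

deploy, fetch, lint, mirror, publish, scan, test

Directly stated before compile: mirror, scan, and test.
Deploy reaches compile via deploy → fetch → test → compile.
Fetch reaches compile via fetch → test → compile.
Lint reaches compile via lint → test → compile.
Likewise publish reaches compile by chaining the stated constraints.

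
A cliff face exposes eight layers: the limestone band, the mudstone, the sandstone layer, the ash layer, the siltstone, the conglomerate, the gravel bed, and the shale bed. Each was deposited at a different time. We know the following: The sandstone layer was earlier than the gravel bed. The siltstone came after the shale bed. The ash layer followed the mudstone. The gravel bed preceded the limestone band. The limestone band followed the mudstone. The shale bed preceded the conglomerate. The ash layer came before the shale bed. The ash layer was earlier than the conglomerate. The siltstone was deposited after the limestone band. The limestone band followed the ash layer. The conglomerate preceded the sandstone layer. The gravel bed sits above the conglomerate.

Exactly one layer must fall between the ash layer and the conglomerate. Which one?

the shale bed

Tracing the constraints gives the ash layer → the shale bed → the conglomerate, so the shale bed sits after the ash layer and before the conglomerate.
No other layer is forced both after the ash layer and before the conglomerate.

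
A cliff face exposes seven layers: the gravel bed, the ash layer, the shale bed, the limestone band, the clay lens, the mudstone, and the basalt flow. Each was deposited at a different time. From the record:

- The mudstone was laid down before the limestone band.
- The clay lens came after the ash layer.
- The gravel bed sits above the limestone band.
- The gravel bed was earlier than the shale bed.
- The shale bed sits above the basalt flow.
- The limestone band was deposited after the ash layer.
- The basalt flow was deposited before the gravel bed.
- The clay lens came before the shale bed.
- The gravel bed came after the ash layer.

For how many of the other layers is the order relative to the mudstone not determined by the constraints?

Forced after the mudstone: the gravel bed, the limestone band, and the shale bed.
That leaves the ash layer, the basalt flow, and the clay lens with no forced order relative to the mudstone — 3.

3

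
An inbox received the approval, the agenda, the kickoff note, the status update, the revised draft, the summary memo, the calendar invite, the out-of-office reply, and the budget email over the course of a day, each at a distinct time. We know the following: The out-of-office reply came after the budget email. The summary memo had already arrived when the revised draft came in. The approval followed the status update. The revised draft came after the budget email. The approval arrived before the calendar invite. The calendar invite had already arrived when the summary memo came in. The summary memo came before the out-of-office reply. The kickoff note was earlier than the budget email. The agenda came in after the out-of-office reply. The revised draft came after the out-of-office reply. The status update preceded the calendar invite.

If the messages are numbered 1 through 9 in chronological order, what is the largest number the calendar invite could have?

5

The calendar invite must come before the agenda, the out-of-office reply, the revised draft, and the summary memo — 4 messages forced after it.
Everything else can be placed before the calendar invite in some valid order, so the calendar invite can sit as late as position 9 − 4 = 5.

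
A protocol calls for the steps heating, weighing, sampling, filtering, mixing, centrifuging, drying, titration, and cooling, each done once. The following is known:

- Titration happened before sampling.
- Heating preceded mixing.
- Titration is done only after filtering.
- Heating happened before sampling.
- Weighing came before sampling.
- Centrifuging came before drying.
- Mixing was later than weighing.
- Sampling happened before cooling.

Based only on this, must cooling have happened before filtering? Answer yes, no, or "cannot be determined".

Tracing the constraints gives filtering → titration → sampling → cooling, so filtering must come before cooling.
That means cooling cannot be before filtering.

no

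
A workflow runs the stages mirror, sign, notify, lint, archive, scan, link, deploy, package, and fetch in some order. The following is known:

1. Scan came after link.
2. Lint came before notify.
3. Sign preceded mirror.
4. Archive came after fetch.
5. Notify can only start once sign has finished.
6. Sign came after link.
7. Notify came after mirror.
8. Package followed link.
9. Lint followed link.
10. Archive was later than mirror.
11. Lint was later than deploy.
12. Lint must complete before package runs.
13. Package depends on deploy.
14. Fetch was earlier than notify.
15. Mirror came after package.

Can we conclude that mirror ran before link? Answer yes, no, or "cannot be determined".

Tracing the constraints gives link → package → mirror, so link must come before mirror.
That means mirror cannot be before link.

no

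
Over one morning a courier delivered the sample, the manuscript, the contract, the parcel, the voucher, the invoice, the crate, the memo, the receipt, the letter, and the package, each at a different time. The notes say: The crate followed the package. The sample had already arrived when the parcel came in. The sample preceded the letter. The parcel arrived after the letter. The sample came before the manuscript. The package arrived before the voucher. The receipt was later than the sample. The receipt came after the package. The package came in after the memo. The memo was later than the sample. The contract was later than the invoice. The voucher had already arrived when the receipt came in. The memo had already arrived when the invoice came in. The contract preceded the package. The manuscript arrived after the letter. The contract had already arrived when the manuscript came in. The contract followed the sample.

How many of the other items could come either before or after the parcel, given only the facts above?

8

Forced before the parcel: the letter and the sample.
That leaves the contract, the crate, the invoice, the manuscript, the memo, the package, the receipt, and the voucher with no forced order relative to the parcel — 8.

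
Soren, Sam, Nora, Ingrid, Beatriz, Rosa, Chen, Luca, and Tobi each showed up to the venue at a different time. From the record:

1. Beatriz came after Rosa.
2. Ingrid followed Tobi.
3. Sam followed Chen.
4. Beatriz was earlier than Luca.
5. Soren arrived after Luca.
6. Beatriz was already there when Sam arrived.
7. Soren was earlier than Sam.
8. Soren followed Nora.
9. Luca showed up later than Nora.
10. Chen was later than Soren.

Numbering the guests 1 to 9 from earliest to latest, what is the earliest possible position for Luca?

Beatriz, Nora, and Rosa must all come before Luca — 3 forced predecessors.
Nothing else is forced ahead of Luca, so their earliest slot is position 3 + 1 = 4.

4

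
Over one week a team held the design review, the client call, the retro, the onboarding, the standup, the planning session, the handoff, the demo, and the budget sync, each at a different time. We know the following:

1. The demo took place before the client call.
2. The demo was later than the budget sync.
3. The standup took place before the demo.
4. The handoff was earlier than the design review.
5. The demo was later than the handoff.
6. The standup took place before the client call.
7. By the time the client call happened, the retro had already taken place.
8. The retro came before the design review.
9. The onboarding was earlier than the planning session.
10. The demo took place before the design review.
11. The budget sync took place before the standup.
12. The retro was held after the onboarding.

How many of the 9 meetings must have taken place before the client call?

6

Directly stated before the client call: the demo, the retro, and the standup.
The budget sync reaches the client call via the budget sync → the standup → the client call.
The handoff reaches the client call via the handoff → the demo → the client call.
The onboarding reaches the client call via the onboarding → the retro → the client call.
No chain forces the design review (or any of the others) ahead of the client call.
That's the budget sync, the demo, the handoff, the onboarding, the retro, and the standup — 6 in all.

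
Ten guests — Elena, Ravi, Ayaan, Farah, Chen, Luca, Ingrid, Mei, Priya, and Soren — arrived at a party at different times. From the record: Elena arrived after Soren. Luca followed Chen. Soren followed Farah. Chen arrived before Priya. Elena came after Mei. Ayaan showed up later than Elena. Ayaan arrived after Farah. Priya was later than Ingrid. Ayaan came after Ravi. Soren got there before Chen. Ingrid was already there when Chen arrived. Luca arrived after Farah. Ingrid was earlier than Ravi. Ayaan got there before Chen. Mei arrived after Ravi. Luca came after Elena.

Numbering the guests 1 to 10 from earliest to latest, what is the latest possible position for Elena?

Elena must come before Ayaan, Chen, Luca, and Priya — 4 guests forced after them.
Everything else can be placed before Elena in some valid order, so Elena can sit as late as position 10 − 4 = 6.

6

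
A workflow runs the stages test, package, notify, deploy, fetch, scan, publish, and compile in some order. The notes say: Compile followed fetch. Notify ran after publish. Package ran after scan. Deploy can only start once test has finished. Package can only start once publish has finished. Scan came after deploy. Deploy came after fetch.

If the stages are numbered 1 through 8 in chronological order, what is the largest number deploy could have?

Deploy must come before package and scan — 2 stages forced after it.
Everything else can be placed before deploy in some valid order, so deploy can sit as late as position 8 − 2 = 6.

6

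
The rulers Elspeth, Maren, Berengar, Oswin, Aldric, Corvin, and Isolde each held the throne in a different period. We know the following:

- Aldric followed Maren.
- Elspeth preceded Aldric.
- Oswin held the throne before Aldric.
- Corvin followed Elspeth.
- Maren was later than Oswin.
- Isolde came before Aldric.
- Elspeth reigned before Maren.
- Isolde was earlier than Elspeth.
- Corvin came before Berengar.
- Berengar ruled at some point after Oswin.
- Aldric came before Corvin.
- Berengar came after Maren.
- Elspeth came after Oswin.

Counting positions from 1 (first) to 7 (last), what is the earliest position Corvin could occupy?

6

Aldric, Elspeth, Isolde, Maren, and Oswin must all come before Corvin — 5 forced predecessors.
Nothing else is forced ahead of Corvin, so their earliest slot is position 5 + 1 = 6.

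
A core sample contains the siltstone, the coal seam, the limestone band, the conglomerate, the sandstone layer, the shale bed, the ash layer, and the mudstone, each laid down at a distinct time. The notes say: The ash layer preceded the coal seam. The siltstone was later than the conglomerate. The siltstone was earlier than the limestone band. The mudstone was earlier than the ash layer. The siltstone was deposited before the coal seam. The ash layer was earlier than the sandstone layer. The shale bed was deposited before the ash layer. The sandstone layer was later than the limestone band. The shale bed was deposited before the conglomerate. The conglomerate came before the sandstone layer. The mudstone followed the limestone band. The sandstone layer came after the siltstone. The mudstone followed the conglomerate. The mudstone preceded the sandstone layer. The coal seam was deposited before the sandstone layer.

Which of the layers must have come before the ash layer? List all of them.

Directly stated before the ash layer: the mudstone and the shale bed.
The conglomerate reaches the ash layer via the conglomerate → the mudstone → the ash layer.
The limestone band reaches the ash layer via the limestone band → the mudstone → the ash layer.
The siltstone reaches the ash layer via the siltstone → the limestone band → the mudstone → the ash layer.

the conglomerate, the limestone band, the mudstone, the shale bed, the siltstone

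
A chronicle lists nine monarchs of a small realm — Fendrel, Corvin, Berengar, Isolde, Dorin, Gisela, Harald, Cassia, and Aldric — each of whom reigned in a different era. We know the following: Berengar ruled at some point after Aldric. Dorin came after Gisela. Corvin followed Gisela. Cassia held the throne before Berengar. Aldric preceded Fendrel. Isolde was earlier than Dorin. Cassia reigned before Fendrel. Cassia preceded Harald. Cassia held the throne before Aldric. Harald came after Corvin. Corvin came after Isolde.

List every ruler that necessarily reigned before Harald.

Cassia, Corvin, Gisela, Isolde

Directly stated before Harald: Cassia and Corvin.
Gisela reaches Harald via Gisela → Corvin → Harald.
Isolde reaches Harald via Isolde → Corvin → Harald.
No chain forces Dorin (or any of the others) ahead of Harald.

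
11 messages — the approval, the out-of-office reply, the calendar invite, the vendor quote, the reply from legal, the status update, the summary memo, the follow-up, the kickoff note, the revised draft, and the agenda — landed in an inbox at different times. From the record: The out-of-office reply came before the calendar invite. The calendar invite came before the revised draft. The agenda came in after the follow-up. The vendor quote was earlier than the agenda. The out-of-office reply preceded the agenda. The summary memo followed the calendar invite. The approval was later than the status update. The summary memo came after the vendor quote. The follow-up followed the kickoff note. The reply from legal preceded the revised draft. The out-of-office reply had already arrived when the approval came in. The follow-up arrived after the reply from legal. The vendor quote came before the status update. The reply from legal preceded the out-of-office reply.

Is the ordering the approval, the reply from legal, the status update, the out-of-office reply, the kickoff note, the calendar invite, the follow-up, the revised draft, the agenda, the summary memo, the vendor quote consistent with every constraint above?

The constraints require the out-of-office reply before the approval, but in the proposed sequence the approval appears ahead of the out-of-office reply. That one violation is enough.

no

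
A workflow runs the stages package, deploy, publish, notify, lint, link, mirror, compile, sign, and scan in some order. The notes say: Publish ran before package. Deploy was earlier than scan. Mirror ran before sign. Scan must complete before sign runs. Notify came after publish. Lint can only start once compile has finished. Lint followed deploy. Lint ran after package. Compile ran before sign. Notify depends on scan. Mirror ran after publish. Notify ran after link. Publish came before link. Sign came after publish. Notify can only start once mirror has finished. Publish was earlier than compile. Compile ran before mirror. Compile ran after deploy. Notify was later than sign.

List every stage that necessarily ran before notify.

compile, deploy, link, mirror, publish, scan, sign

Directly stated before notify: link, mirror, publish, scan, and sign.
Compile reaches notify via compile → sign → notify.
Deploy reaches notify via deploy → scan → notify.
No chain forces lint (or any of the others) ahead of notify.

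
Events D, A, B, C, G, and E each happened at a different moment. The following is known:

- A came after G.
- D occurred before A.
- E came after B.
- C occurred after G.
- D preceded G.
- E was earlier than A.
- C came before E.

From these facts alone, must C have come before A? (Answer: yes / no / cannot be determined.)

yes

Chain the constraints: C → E → A. Each link is directly stated, so C comes before A.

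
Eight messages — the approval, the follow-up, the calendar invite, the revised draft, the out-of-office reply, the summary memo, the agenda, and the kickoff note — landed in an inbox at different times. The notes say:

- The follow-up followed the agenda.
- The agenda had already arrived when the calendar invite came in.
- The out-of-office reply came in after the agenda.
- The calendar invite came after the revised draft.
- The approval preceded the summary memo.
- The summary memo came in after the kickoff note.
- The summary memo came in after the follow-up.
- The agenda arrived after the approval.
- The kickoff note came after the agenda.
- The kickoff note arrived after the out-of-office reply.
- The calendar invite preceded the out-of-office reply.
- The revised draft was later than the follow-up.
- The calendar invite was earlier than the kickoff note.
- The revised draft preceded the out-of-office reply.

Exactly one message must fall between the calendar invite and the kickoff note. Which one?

Tracing the constraints gives the calendar invite → the out-of-office reply → the kickoff note, so the out-of-office reply sits after the calendar invite and before the kickoff note.
No other message is forced both after the calendar invite and before the kickoff note.

the out-of-office reply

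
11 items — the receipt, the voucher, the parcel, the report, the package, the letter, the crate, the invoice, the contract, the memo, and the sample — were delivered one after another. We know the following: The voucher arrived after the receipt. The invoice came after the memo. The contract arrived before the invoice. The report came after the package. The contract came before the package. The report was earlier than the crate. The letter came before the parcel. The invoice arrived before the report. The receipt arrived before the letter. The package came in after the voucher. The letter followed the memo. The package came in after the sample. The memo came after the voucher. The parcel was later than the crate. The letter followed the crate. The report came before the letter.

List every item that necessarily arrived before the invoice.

the contract, the memo, the receipt, the voucher

Directly stated before the invoice: the contract and the memo.
The receipt reaches the invoice via the receipt → the voucher → the memo → the invoice.
The voucher reaches the invoice via the voucher → the memo → the invoice.
No chain forces the package (or any of the others) ahead of the invoice.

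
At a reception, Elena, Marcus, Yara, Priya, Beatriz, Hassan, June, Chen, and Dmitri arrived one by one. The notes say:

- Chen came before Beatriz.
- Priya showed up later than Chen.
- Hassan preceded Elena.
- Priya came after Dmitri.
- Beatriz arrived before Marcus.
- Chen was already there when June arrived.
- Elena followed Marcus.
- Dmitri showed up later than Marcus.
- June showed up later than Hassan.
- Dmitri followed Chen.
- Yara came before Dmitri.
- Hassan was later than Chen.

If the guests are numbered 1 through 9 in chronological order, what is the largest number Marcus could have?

Marcus must come before Dmitri, Elena, and Priya — 3 guests forced after them.
Everything else can be placed before Marcus in some valid order, so Marcus can sit as late as position 9 − 3 = 6.

6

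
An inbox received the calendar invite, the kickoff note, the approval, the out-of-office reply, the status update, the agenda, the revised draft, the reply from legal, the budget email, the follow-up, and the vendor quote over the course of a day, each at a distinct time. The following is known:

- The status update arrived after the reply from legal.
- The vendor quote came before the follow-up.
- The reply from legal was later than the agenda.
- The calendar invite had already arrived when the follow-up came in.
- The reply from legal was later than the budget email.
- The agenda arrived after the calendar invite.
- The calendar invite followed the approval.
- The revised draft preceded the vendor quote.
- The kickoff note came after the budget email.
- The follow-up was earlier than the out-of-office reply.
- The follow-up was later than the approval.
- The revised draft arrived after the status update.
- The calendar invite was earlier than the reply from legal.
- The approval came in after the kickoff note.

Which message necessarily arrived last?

Every other message has a chain of constraints placing it before the out-of-office reply, so the out-of-office reply is last.

the out-of-office reply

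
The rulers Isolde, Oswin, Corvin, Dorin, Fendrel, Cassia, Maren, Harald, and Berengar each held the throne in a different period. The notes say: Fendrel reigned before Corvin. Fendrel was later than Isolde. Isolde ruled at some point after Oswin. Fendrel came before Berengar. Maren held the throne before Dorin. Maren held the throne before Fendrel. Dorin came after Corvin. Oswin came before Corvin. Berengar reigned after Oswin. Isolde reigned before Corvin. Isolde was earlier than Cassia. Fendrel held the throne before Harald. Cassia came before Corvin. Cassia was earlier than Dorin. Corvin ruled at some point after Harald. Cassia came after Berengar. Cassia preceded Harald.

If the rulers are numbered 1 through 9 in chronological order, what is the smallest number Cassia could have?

6

Berengar, Fendrel, Isolde, Maren, and Oswin must all come before Cassia — 5 forced predecessors.
Nothing else is forced ahead of Cassia, so their earliest slot is position 5 + 1 = 6.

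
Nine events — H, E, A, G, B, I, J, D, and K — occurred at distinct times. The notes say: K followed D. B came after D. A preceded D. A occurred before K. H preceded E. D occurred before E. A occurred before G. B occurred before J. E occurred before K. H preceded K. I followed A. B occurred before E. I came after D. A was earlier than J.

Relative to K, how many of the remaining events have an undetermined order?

Forced before K: A, B, D, E, and H.
That leaves G, I, and J with no forced order relative to K — 3.

3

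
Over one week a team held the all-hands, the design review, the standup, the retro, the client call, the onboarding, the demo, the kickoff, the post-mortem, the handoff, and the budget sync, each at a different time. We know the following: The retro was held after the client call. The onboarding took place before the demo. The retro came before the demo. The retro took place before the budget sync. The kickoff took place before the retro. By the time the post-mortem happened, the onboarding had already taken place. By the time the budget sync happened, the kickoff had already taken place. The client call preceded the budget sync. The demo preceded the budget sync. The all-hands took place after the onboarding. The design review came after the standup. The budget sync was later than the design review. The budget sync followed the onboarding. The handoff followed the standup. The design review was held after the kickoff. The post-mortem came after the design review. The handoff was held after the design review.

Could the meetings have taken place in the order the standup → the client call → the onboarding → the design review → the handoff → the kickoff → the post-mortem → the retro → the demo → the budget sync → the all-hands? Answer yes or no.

The constraints require the kickoff before the design review, but in the proposed sequence the design review appears ahead of the kickoff. That one violation is enough.

no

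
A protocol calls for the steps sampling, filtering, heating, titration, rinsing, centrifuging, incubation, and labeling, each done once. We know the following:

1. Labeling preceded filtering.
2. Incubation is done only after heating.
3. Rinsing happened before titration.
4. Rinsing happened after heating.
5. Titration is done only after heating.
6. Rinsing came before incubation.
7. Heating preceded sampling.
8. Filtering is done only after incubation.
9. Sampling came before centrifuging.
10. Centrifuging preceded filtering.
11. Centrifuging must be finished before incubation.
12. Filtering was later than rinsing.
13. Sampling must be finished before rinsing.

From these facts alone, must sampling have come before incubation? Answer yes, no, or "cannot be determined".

Chain the constraints: sampling → rinsing → incubation. Each link is directly stated, so sampling comes before incubation.

yes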